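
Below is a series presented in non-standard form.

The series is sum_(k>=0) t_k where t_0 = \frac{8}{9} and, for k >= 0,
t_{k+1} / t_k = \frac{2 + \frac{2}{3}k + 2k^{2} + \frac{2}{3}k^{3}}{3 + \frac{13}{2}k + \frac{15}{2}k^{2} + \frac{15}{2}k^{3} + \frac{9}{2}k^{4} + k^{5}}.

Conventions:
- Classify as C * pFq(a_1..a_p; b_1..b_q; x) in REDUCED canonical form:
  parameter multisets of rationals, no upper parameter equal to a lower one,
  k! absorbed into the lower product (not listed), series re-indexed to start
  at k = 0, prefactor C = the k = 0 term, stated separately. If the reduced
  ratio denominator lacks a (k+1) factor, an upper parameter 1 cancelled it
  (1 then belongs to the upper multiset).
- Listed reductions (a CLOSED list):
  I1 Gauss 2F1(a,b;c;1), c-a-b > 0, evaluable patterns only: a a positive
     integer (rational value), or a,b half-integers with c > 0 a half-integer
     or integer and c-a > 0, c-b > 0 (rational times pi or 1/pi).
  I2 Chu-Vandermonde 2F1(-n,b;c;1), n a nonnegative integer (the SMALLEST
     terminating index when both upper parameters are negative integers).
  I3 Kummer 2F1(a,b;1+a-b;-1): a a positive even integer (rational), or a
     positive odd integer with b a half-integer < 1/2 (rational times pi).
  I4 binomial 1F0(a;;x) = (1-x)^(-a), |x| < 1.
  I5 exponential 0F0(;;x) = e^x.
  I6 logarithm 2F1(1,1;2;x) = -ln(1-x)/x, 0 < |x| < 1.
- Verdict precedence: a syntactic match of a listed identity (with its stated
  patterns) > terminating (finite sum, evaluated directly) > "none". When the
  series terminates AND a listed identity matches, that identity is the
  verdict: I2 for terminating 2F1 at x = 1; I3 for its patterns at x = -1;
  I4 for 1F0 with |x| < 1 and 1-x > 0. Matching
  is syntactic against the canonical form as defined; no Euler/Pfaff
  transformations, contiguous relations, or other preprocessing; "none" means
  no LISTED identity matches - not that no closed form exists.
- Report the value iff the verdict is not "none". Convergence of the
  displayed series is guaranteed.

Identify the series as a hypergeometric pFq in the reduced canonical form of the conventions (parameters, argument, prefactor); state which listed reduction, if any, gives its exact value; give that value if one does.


At argument \frac{2}{3}: a 1F2 with upper {3}, lower {\frac{3}{2}, 2}, scaled by C = \frac{8}{9}. Verdict: no listed reduction: x = \frac{2}{3} and upper {3} fail every I1-I6 pattern.

Key step: from the first term \frac{8}{9}: the expanded ratio factors over Q; prefactor 8/9, roots give parameters.
Term ratio: r(k) = \frac{2}{3} * (k+3) / [(k+\frac{3}{2}) (k+2) (k+1)] - rational; roots negated = parameters, x = \frac{2}{3}, C = \frac{8}{9}.


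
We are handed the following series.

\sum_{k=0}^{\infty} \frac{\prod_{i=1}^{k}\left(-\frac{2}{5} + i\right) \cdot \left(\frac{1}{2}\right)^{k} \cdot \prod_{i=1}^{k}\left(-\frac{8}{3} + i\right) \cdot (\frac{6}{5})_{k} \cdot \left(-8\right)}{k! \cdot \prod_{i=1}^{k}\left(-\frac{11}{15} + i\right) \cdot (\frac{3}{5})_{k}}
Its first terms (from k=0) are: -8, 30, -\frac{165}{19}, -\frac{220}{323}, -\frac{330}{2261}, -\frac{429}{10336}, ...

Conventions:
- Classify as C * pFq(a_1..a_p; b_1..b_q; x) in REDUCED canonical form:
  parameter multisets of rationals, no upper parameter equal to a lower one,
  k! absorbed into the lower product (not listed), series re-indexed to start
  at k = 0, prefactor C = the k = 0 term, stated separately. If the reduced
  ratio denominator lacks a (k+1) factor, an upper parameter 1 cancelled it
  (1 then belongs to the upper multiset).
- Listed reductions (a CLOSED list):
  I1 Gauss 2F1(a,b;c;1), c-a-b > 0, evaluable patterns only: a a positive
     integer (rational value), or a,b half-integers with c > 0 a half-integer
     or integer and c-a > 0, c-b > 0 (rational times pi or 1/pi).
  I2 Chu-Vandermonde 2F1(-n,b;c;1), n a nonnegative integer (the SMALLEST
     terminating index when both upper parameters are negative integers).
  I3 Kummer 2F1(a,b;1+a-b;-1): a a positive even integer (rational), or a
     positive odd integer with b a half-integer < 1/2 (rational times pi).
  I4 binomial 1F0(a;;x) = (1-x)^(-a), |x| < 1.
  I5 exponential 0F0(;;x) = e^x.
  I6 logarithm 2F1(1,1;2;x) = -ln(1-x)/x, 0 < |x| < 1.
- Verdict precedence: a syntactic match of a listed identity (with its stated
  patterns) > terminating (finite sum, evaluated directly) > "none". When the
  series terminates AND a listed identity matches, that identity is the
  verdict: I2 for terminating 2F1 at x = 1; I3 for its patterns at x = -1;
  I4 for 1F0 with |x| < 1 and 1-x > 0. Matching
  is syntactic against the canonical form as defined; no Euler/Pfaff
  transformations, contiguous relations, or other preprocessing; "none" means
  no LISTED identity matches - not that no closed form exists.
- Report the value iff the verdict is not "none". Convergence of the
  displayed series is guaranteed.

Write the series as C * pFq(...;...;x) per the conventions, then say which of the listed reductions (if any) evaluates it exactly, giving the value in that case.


First insight: x = \frac{1}{2} and the running product (prefactor -8) telescopes to a rising factorial.
Adjacent-term ratio: r(k) = \frac{1}{2} * (k-\frac{5}{3}) (k+\frac{6}{5}) / [(k+\frac{4}{15}) (k+1)] - rational; roots negated = parameters, x = \frac{1}{2}, C = -8.

The series (x = \frac{1}{2}) is 2F1: upper {-\frac{5}{3}, \frac{6}{5}}, lower {\frac{4}{15}}, prefactor -8. Verdict: none. Every listed pattern misses the 2F1 form at \frac{1}{2}, upper {-\frac{5}{3}, \frac{6}{5}}.


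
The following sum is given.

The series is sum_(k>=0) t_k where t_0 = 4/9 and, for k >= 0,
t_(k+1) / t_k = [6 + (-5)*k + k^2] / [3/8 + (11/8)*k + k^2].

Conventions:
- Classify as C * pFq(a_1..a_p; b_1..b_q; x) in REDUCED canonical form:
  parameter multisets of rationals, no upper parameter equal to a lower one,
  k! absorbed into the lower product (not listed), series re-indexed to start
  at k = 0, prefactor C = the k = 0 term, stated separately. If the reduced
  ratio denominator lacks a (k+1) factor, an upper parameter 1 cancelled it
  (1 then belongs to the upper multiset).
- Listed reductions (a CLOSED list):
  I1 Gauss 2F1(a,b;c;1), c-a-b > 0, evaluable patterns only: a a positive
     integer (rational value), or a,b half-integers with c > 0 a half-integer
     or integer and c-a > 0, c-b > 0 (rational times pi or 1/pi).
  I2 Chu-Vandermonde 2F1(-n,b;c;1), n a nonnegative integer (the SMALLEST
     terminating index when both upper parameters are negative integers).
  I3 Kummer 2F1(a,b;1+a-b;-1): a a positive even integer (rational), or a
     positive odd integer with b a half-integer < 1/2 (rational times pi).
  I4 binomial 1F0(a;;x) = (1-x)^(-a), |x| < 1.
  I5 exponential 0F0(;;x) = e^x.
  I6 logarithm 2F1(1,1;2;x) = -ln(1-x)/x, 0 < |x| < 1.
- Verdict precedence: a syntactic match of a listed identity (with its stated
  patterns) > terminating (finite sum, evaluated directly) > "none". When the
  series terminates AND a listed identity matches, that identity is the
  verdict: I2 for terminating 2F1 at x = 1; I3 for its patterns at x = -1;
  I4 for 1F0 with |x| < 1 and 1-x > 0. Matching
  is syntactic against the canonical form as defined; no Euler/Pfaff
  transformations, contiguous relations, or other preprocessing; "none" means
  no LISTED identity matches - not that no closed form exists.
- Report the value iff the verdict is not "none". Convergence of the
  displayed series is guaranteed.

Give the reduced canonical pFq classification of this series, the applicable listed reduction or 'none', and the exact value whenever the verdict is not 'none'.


Canonical form: C = 4/9 times 2F1 with upper {-3, -2}, lower {3/8}, x = 1. Verdict: this is Vandermonde's identity (I2) (terminating 2F1 at x = 1 with n = 2, b = -3, c = 3/8). Exact value: 140/11.

Structural cue: t_0 being 4/9, roots of the ratio polynomials (C = 4/9, x = 1) are the negated parameters.
Step ratio: r(k) = 1 * (k-3) (k-2) / [(k+3/8) (k+1)] - rational in k, leading ratio 1; with t_0 = 4/9, classification follows.


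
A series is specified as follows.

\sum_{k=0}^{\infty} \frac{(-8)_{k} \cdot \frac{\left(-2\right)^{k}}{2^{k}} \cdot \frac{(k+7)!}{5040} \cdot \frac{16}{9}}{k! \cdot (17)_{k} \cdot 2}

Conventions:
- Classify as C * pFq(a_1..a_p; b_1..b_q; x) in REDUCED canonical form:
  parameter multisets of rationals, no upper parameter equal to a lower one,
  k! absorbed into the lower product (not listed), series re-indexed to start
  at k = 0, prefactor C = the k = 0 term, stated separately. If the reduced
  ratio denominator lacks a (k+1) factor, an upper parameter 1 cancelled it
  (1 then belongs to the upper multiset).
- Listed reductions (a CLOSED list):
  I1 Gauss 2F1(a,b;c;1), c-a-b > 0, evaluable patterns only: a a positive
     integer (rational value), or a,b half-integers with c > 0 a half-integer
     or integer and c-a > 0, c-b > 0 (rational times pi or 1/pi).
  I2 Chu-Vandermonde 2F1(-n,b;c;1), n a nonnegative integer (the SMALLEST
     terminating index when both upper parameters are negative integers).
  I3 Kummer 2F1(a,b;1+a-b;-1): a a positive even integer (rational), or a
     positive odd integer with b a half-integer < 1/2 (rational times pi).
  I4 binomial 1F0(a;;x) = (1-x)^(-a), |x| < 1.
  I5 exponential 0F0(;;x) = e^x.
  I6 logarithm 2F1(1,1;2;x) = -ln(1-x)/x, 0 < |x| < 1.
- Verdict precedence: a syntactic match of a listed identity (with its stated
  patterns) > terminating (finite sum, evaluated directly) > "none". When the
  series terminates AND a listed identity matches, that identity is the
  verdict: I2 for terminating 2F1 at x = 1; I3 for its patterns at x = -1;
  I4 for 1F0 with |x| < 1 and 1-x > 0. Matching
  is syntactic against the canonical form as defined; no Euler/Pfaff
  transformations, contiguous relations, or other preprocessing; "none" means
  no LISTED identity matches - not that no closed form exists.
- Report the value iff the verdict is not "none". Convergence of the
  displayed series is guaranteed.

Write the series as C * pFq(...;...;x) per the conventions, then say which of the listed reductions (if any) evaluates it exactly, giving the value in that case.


Classification (C = \frac{8}{9}): 2F1 with upper {-8, 8}, lower {17}, argument x = -1. Verdict: this is Kummer's theorem (I3) (x = -1; c = 17 equals 1+a-b for upper {-8, 8}: listed pattern). Hence: \frac{208}{9}.

Key observation: from the first term \frac{8}{9}: the constant factors (C = 8/9, x = -1) combine into one prefactor.
Consecutive-term ratio: r(k) = -1 * (k-8) (k+8) / [(k+17) (k+1)] ; factor over Q: parameters, x = -1, and C = \frac{8}{9}.


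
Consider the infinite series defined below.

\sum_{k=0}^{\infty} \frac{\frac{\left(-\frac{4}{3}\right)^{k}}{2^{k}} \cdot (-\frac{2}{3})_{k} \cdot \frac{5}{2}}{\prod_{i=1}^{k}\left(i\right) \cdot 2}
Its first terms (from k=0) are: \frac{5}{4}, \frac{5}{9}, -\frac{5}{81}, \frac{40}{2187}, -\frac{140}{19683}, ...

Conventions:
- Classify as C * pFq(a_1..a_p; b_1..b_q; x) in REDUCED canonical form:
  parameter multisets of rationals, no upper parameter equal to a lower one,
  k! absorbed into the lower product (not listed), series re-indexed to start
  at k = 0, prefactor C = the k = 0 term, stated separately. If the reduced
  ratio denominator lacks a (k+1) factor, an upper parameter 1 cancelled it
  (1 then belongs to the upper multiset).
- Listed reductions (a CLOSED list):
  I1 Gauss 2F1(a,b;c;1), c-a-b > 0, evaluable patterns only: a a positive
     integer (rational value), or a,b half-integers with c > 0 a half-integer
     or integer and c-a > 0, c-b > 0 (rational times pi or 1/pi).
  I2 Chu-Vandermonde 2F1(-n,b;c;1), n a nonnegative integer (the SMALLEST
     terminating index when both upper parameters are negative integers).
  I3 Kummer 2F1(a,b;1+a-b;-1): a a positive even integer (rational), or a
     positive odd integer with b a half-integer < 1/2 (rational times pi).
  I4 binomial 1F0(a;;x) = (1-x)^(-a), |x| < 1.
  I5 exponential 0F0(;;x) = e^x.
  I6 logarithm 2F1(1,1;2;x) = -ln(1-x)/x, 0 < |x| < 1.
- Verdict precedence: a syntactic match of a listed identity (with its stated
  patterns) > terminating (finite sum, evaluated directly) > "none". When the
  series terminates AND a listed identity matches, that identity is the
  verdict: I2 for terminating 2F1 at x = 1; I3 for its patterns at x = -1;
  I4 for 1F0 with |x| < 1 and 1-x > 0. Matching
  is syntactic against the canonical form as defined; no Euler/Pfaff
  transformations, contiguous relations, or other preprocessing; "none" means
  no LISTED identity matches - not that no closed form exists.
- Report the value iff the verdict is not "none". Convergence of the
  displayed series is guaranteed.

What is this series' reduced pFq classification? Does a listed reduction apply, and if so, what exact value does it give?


At argument -\frac{2}{3}: a 1F0 with upper {-\frac{2}{3}}, lower {-}, scaled by C = \frac{5}{4}. Verdict at x = -\frac{2}{3}: binomial (I4) matches (the 1F0 binomial series: exponent 2/3, x = -\frac{2}{3}). Value: \frac{5}{4} \cdot \left(\frac{5}{3}\right)^{\frac{2}{3}}.

First insight: from the first term \frac{5}{4}: the two k-th powers (C = 5/4, x = -2/3) combine into one argument.
Term ratio: r(k) = -\frac{2}{3} * (k-\frac{2}{3}) / [(k+1)] - rational; roots negated = parameters, x = -\frac{2}{3}, C = \frac{5}{4}.


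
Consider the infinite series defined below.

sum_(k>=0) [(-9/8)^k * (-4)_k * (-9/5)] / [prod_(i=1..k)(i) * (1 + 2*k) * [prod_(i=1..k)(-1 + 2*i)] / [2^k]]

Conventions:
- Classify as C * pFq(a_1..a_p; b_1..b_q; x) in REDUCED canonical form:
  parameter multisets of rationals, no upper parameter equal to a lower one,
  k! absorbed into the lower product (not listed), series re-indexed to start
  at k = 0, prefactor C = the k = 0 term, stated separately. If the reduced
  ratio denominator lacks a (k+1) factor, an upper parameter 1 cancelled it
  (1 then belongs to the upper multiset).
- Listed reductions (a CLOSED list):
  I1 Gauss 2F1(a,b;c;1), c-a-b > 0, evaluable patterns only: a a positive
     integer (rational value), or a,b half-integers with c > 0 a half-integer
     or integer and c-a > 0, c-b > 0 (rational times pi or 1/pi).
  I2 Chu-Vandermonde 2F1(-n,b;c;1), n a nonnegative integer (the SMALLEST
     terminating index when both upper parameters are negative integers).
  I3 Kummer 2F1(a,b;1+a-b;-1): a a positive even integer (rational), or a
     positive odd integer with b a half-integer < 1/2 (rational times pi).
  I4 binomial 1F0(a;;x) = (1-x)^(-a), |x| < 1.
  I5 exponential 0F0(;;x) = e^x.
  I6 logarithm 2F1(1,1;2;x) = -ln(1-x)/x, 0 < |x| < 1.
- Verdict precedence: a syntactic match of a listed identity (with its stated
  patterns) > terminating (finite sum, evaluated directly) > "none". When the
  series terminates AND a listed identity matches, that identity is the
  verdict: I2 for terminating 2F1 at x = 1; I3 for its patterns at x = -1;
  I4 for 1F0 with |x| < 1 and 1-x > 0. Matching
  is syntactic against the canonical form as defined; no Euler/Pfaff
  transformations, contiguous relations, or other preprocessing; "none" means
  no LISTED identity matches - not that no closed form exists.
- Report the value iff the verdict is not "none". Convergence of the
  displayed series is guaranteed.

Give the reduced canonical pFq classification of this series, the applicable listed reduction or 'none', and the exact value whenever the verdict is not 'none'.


With C = -9/5: the canonical form is 1F1(-4; 3/2; -9/8). Verdict: terminating - the sum ends at index 4 because -4 is a negative integer; exact evaluation follows. Sum: -104607/8960.

Key step: t_0 = -9/5 here, and the product of the first k integers (C = -9/5, x = -9/8) is k!.
Ratio: r(k) = (-9/8) * (k-4) / [(k+3/2) (k+1)] - rational; roots negated = parameters, x = (-9/8), C = -9/5.


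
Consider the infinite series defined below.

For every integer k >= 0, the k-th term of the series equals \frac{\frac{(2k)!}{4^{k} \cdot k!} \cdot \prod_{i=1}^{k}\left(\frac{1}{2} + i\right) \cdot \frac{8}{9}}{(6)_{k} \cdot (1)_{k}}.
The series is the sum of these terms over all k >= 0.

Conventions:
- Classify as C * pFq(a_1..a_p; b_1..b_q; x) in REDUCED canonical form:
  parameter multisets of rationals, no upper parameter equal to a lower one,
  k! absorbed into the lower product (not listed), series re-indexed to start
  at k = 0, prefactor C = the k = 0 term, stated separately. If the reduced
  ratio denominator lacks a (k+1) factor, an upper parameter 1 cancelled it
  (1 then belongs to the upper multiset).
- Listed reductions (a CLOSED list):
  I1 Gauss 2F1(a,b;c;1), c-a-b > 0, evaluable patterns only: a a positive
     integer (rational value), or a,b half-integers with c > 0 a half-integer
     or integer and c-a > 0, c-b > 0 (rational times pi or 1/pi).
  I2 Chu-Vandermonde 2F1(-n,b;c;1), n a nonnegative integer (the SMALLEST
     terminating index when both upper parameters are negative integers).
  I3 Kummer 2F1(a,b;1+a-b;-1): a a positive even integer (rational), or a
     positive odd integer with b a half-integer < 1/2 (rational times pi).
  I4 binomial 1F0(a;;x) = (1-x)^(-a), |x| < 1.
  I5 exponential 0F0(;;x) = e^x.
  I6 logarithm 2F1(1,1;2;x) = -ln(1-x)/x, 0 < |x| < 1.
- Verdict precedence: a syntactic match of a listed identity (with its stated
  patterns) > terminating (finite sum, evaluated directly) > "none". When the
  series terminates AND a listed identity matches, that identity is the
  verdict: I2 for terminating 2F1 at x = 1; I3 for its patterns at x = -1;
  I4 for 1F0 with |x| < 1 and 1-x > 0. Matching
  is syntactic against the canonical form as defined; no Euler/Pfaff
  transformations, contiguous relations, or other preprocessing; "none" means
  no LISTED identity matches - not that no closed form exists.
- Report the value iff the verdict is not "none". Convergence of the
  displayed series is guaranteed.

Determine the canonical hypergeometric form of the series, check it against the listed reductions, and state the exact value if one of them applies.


x = 1 here; the reduced form reads 2F1, upper {\frac{1}{2}, \frac{3}{2}}, lower {6}, C = \frac{8}{9}. Verdict: Gauss (I1, half-integer pattern) fires (x = 1; upper {\frac{1}{2}, \frac{3}{2}} half-integers, c = 6 in the evaluable pattern). Sum: \frac{65536}{19845} / \pi.

The tell: with t_0 = \frac{8}{9}, the running product (prefactor 8/9) telescopes to a rising factorial.
Step ratio: r(k) = 1 * (k+\frac{1}{2}) (k+\frac{3}{2}) / [(k+6) (k+1)] - rational; roots negated = parameters, x = 1, C = \frac{8}{9}.


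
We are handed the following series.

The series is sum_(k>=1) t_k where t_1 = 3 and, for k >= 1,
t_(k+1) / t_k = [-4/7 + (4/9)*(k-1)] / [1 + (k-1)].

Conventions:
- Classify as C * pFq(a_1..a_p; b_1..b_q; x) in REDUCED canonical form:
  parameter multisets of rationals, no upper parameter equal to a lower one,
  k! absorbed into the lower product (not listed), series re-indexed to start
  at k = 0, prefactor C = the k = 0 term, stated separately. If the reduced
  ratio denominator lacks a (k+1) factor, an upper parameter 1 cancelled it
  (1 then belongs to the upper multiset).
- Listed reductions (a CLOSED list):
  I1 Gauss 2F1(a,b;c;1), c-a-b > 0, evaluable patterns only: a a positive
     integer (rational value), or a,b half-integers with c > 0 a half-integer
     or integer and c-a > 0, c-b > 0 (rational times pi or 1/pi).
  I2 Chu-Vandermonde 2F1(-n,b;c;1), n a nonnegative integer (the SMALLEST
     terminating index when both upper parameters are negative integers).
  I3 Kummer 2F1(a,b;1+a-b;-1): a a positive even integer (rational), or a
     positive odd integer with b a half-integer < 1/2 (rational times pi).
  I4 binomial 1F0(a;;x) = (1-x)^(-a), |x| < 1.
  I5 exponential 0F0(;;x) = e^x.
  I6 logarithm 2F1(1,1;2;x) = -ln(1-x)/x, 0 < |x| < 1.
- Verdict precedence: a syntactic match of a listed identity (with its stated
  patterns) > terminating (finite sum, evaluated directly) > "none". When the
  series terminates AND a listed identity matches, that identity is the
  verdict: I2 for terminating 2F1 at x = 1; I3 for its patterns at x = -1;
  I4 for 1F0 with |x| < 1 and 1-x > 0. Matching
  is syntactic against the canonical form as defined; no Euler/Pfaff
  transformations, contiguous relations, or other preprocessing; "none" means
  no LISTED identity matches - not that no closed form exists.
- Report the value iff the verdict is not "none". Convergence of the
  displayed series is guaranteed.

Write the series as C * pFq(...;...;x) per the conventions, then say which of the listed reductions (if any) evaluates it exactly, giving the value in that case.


x = 4/9 here; the reduced form reads 1F0, upper {-9/7}, lower {-}, C = 3. Verdict: this is binomial (I4) (the 1F0 binomial series: exponent 9/7, x = 4/9). Its exact value is 3 * (5/9)^(9/7).

Key observation: t_0 being 3, factor the ratio over Q (C = 3, x = 4/9): negated roots = parameters.
Adjacent-term ratio: r(k) = (4/9) * (k-9/7) / [(k+1)] - rational in k, leading ratio (4/9); with t_0 = 3, classification follows.


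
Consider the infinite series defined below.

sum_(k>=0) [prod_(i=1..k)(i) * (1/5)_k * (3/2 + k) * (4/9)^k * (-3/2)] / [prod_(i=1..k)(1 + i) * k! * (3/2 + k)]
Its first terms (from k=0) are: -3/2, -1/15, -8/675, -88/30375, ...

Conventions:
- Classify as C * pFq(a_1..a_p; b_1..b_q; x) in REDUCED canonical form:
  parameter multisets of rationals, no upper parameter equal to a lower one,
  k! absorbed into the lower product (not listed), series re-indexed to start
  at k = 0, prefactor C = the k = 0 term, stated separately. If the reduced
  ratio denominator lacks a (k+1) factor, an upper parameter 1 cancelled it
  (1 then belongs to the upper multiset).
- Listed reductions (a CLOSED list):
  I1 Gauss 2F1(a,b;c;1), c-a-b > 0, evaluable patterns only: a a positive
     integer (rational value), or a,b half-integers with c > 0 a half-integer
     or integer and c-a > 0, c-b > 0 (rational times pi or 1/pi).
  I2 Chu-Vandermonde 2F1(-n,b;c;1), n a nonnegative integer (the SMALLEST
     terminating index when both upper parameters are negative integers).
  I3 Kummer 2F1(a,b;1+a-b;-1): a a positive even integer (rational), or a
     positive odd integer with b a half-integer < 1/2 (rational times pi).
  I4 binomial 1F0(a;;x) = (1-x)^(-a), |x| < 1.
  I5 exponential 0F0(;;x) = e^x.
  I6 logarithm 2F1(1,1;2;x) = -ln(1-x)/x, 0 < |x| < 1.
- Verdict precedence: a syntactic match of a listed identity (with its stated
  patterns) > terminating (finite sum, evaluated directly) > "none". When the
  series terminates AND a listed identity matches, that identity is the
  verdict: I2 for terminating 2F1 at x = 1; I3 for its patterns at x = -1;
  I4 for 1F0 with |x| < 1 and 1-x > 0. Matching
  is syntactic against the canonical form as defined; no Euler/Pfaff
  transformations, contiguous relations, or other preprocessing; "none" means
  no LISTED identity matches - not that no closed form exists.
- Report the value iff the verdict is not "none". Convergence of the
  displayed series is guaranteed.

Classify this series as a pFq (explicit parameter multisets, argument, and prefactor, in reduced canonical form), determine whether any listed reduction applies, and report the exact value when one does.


Classification (C = -3/2): 2F1 with upper {1/5, 1}, lower {2}, argument x = 4/9. Verdict: none. Every listed pattern misses the 2F1 form at 4/9, upper {1/5, 1}.

Key observation: x = (4/9) and the factor k + 3/2 cancels (top and bottom), leaving prefactor -3/2.
Step ratio: r(k) = (4/9) * (k+1/5) (k+1) / [(k+2) (k+1)] - rational in k, leading ratio (4/9); with t_0 = -3/2, classification follows.


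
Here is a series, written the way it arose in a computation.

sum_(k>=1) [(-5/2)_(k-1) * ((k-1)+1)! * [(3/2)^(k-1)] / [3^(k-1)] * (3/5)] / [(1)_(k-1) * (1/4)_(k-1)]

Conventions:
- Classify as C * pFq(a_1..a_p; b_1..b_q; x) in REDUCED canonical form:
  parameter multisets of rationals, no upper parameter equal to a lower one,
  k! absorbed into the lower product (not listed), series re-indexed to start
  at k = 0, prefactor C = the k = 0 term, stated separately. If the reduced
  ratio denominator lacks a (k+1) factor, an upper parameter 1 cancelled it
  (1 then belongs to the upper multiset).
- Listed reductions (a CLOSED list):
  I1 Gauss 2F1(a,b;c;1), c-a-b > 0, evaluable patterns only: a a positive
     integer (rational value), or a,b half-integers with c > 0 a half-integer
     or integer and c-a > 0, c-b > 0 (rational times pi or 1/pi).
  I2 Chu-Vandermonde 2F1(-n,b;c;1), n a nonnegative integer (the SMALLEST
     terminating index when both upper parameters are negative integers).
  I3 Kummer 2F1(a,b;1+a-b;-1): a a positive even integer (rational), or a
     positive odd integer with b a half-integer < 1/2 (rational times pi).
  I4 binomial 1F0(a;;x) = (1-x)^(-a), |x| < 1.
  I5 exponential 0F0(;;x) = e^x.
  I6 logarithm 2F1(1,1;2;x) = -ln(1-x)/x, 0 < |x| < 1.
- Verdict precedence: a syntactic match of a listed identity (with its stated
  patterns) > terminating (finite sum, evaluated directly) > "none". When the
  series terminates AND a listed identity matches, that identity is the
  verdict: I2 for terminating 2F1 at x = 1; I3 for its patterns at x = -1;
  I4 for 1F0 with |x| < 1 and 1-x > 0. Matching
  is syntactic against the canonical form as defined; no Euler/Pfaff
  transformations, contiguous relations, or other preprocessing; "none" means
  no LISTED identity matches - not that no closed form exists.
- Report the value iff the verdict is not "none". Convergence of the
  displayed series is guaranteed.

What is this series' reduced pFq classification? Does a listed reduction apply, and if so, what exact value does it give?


The series (x = 1/2) is 2F1: upper {-5/2, 2}, lower {1/4}, prefactor 3/5. Verdict: none - at argument 1/2 the multisets {-5/2, 2} ; {1/4} match no listed identity.

First insight: with t_0 = 3/5, the factorial ratio (prefactor 3/5) (k+a-1)!/(a-1)! is a rising factorial (a)_k.
Consecutive-term ratio: r(k) = (1/2) * (k-5/2) (k+2) / [(k+1/4) (k+1)] - rational; roots negated = parameters, x = (1/2), C = 3/5.


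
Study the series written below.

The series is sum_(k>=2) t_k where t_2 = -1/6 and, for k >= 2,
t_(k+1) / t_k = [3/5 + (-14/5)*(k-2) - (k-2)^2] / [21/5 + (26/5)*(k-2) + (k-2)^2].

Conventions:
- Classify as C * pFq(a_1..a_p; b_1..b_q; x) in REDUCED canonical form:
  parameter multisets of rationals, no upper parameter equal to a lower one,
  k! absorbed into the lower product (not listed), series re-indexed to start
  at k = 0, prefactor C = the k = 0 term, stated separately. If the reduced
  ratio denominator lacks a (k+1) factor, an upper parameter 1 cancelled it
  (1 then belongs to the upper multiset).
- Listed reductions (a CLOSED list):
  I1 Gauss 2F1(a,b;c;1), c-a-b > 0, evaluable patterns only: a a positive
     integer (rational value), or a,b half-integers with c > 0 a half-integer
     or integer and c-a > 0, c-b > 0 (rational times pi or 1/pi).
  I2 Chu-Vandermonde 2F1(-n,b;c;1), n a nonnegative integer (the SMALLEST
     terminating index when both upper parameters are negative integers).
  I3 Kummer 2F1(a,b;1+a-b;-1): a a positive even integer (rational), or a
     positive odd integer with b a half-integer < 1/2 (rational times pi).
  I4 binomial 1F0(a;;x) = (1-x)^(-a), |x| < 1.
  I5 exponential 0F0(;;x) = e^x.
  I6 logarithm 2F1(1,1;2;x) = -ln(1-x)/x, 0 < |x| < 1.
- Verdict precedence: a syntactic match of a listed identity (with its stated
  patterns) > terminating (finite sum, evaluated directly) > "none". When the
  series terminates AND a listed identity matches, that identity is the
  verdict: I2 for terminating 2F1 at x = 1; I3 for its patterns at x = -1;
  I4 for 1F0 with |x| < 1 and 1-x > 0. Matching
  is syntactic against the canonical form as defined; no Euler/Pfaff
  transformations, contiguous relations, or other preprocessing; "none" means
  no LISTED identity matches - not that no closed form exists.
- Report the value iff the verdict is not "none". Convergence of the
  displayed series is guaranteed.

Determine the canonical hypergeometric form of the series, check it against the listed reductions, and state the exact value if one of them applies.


x = -1 here; the reduced form reads 2F1, upper {-1/5, 3}, lower {21/5}, C = -1/6. Verdict: none. A 2F1 with upper {-1/5, 3} fits none of I1-I6 at x = -1; the sum runs forever.

Key observation: x = (-1) and factor the ratio over Q (C = -1/6): negated roots = parameters.
Consecutive-term ratio: r(k) = (-1) * (k-1/5) (k+3) / [(k+21/5) (k+1)] ; factor over Q: parameters, x = (-1), and C = -1/6.


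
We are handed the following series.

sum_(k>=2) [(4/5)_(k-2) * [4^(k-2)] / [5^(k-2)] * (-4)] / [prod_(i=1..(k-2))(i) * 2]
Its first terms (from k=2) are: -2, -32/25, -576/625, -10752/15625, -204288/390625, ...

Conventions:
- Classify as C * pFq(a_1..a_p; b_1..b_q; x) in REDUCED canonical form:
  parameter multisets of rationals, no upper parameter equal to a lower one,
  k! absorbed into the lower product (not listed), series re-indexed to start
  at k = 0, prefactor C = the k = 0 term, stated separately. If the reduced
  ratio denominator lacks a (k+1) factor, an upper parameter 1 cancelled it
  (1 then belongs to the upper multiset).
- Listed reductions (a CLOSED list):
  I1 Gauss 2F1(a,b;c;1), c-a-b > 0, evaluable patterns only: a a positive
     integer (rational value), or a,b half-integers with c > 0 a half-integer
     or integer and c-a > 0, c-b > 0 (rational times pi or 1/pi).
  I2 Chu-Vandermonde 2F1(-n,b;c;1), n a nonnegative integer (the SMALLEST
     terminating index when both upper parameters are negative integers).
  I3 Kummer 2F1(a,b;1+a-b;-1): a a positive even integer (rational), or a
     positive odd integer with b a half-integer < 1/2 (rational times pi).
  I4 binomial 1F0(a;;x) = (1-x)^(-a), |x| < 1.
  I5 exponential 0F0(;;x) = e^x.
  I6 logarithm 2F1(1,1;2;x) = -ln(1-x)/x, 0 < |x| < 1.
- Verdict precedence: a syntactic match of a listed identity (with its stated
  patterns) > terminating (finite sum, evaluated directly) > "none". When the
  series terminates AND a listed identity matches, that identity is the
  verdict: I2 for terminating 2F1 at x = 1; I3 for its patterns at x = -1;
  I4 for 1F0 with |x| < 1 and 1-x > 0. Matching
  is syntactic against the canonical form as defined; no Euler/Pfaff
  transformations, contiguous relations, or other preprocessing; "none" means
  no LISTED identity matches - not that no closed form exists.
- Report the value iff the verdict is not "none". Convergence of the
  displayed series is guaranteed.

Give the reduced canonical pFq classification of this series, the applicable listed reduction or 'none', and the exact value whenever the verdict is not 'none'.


At argument 4/5: a 1F0 with upper {4/5}, lower {-}, scaled by C = -2. Verdict: the binomial series (I4) applies (the 1F0 binomial series: exponent -4/5, x = 4/5). Hence: (-2) * (1/5)^(-4/5).

Structural cue: from the first term -2: the product of the first k integers (prefactor -2) is k!.
Term ratio: r(k) = (4/5) * (k+4/5) / [(k+1)] - rational in k, leading ratio (4/5); with t_0 = -2, classification follows.


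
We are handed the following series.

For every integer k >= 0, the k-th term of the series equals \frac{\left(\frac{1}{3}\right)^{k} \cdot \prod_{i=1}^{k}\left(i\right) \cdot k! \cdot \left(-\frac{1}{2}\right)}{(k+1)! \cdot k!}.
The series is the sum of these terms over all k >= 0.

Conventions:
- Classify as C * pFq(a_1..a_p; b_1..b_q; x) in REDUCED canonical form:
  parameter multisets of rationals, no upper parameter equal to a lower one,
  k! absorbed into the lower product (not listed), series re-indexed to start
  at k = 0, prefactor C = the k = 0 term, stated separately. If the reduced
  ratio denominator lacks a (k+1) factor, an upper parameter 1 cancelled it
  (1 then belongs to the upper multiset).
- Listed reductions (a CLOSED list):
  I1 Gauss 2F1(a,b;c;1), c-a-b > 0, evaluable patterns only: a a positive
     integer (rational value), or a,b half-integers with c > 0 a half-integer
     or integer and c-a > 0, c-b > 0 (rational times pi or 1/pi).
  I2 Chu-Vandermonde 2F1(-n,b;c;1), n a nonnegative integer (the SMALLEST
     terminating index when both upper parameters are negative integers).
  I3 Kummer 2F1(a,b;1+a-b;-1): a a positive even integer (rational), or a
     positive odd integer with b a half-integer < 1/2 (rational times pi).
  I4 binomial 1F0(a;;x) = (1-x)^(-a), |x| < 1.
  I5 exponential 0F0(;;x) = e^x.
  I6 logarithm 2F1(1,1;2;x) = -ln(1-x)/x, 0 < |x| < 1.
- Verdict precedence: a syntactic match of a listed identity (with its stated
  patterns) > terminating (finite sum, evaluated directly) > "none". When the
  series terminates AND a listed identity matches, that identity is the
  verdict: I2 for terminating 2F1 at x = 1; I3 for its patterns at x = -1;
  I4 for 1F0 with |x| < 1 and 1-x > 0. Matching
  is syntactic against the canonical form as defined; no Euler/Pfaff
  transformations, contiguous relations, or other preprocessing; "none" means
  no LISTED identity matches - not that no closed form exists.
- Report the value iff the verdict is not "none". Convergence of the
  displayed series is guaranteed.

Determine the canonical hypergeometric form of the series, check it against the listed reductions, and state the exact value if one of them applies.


At argument \frac{1}{3}: a 2F1 with upper {1, 1}, lower {2}, scaled by C = -\frac{1}{2}. Verdict: this is the logarithmic series (I6) (the logarithm: parameters (1,1;2), x = \frac{1}{3}). Sum: \frac{3}{2} \cdot \ln\left(\frac{2}{3}\right).

First insight: from the first term -\frac{1}{2}: the running product (prefactor -1/2) telescopes to a rising factorial.
Ratio: r(k) = \frac{1}{3} * (k+1) (k+1) / [(k+2) (k+1)] ; factor over Q: parameters, x = \frac{1}{3}, and C = -\frac{1}{2}.


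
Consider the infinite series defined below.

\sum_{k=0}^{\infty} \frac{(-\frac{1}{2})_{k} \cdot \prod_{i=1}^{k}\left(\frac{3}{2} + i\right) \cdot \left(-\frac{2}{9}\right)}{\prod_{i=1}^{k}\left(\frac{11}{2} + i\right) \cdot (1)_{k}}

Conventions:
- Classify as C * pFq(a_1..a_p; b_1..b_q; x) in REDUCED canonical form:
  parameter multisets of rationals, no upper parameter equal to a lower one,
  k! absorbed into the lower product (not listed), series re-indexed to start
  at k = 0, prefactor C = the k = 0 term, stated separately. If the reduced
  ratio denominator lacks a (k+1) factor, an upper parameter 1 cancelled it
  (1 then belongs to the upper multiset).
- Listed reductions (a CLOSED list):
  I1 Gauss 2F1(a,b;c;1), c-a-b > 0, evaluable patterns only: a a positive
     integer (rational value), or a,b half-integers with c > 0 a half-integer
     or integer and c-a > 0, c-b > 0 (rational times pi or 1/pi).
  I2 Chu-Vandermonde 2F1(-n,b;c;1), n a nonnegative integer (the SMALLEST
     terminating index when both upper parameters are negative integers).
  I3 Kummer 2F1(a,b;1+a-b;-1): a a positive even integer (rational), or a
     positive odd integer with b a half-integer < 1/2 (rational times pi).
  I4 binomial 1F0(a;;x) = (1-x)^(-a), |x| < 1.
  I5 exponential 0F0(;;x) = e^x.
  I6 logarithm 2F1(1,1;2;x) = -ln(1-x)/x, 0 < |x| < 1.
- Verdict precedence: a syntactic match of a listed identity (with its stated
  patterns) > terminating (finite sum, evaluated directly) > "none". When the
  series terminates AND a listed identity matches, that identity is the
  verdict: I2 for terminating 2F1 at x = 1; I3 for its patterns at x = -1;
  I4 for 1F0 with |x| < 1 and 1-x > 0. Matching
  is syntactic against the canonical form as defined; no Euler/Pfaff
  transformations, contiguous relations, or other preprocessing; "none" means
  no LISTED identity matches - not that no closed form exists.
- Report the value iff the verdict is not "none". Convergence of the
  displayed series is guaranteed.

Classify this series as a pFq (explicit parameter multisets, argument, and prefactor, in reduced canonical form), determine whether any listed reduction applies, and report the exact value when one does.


At argument 1: a 2F1 with upper {-\frac{1}{2}, \frac{5}{2}}, lower {\frac{13}{2}}, scaled by C = -\frac{2}{9}. Verdict: the half-integer Gauss pattern (I1) applies (x = 1; upper {-\frac{1}{2}, \frac{5}{2}} half-integers, c = \frac{13}{2} in the evaluable pattern). Value: \left(-\frac{2695}{49152}\right) \cdot \pi.

Key step: from the first term -\frac{2}{9}: (1)_k (C = -2/9, x = 1) is k! itself.
Adjacent-term ratio: r(k) = 1 * (k-\frac{1}{2}) (k+\frac{5}{2}) / [(k+\frac{13}{2}) (k+1)] - rational in k, leading ratio 1; with t_0 = -\frac{2}{9}, classification follows.


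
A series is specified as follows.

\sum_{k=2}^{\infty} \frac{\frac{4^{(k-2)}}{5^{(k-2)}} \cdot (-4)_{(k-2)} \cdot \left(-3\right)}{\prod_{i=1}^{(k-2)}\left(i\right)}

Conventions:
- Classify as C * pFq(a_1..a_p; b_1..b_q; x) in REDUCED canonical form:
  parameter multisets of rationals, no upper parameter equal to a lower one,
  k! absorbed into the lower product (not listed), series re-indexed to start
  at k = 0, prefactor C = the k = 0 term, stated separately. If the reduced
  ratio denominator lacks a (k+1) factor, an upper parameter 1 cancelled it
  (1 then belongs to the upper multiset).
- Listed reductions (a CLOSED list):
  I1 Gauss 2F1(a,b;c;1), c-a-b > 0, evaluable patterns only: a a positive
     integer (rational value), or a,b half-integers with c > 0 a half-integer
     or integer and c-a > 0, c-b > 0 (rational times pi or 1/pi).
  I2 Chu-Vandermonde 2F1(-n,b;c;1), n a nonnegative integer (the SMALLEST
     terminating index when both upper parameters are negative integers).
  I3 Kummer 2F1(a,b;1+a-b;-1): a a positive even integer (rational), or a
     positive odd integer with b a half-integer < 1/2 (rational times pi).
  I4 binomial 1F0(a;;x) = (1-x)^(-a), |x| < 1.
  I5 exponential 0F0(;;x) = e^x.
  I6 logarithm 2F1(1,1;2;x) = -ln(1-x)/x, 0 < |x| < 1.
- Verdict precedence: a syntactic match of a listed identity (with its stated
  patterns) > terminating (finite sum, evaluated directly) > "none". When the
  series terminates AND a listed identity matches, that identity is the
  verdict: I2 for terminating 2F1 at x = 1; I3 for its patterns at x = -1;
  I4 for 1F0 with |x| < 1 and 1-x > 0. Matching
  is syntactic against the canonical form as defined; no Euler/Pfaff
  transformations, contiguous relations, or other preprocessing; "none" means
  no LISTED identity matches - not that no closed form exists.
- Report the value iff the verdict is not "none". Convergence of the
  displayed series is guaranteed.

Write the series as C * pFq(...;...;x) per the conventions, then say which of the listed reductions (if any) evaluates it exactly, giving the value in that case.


This is -3 * 1F0(-4; -; \frac{4}{5}) in reduced canonical form. Verdict: the binomial series (I4) matches (the 1F0 binomial series: exponent 4, x = \frac{4}{5}). Value: -\frac{3}{625}.

First insight: t_0 = -3 here, and the product of the first k integers (C = -3, x = 4/5) is k!.
Consecutive-term ratio: r(k) = \frac{4}{5} * (k-4) / [(k+1)] ; factor over Q: parameters, x = \frac{4}{5}, and C = -3.


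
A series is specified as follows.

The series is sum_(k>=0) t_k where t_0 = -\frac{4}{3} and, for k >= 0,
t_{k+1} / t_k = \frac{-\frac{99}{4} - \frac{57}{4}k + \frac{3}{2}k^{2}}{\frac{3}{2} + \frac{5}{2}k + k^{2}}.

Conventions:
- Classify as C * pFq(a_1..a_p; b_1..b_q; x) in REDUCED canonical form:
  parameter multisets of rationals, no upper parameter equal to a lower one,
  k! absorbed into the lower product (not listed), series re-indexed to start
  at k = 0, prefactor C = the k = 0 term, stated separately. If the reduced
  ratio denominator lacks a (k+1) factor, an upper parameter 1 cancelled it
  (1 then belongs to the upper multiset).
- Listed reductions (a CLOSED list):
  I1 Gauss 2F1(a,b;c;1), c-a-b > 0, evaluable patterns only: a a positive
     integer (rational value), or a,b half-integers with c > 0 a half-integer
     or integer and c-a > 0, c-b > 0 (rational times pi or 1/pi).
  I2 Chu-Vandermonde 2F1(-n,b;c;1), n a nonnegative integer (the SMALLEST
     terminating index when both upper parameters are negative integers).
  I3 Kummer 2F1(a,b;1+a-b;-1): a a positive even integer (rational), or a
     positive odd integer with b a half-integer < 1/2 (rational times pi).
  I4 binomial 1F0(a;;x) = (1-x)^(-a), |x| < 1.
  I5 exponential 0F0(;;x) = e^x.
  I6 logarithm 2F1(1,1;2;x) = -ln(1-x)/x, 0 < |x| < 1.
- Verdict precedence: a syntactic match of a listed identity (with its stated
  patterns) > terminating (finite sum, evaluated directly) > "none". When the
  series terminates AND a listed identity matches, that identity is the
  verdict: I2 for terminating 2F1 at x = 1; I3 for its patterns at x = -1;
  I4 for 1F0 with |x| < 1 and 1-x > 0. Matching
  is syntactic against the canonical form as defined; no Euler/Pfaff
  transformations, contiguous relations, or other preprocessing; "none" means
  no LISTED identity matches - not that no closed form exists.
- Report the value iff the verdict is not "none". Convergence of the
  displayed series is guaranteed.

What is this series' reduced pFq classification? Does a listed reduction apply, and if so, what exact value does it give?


Canonical form: C = -\frac{4}{3} times 1F0 with upper {-11}, lower {-}, x = \frac{3}{2}. Verdict: terminating (-11 upstairs). 12 nonzero terms in all; added directly. Hence: \frac{1}{1536}.

Key step: x = \frac{3}{2} and cancel k + 3/2 from the displayed ratio first; then prefactor -4/3.
Consecutive-term ratio: r(k) = \frac{3}{2} * (k-11) / [(k+1)] ; factor over Q: parameters, x = \frac{3}{2}, and C = -\frac{4}{3}.
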